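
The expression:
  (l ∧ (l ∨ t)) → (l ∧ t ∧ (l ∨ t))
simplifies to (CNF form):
t ∨ ¬l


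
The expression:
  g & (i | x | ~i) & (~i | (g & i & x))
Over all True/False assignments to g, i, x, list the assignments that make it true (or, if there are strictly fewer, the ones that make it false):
is true only for:
  g=True, i=False, x=False;
  g=True, i=False, x=True;
  g=True, i=True, x=True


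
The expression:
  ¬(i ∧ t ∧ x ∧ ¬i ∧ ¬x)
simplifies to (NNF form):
True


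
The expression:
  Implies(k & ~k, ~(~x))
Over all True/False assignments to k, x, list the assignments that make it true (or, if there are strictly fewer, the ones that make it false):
is always true.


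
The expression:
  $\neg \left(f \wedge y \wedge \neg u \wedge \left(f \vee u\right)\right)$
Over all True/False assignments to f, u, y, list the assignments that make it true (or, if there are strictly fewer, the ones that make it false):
is false only for:
  f=True, u=False, y=True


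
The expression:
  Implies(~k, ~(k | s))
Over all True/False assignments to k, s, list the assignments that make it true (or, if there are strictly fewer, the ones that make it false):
is false only for:
  k=False, s=True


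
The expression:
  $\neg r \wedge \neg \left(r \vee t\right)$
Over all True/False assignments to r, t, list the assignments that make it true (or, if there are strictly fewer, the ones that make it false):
is true only for:
  r=False, t=False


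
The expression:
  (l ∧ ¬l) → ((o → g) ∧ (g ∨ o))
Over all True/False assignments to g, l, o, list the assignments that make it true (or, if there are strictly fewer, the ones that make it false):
is always true.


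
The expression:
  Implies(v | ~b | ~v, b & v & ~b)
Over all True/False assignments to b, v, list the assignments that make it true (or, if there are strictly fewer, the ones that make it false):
is never true.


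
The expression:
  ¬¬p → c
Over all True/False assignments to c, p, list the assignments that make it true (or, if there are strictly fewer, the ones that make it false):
is false only for:
  c=False, p=True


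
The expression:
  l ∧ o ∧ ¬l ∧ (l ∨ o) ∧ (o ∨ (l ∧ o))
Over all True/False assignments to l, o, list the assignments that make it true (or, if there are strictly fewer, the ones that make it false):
is never true.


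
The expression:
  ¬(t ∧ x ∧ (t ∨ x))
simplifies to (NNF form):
¬t ∨ ¬x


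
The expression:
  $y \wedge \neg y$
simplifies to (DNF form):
$\text{False}$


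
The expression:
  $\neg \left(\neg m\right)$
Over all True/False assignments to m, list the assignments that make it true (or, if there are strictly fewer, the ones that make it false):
is true only for:
  m=True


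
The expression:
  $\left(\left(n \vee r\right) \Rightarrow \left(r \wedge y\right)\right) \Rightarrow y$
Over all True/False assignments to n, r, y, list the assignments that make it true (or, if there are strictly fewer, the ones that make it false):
is false only for:
  n=False, r=False, y=False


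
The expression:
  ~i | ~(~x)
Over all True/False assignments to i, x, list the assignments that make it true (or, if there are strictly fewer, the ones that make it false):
is false only for:
  i=True, x=False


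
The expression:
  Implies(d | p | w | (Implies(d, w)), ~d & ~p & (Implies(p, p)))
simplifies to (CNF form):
~d & ~p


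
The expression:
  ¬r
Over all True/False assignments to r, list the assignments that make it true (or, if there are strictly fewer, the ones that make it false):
is true only for:
  r=False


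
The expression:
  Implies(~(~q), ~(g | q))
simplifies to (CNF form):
~q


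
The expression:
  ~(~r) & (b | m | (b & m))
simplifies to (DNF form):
(b & r) | (m & r)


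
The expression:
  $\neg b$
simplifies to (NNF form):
$\neg b$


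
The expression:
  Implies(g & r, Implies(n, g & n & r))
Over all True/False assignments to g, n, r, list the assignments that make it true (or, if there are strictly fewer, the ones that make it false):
is always true.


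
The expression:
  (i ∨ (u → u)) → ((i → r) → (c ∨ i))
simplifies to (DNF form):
c ∨ i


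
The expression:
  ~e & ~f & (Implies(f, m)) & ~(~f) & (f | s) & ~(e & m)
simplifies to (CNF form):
False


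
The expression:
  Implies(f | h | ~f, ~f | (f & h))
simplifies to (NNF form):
h | ~f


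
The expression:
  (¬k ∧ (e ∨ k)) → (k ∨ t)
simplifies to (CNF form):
k ∨ t ∨ ¬e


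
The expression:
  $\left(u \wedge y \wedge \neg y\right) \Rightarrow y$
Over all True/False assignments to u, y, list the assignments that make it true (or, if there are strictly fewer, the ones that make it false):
is always true.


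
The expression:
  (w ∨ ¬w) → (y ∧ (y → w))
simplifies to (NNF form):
w ∧ y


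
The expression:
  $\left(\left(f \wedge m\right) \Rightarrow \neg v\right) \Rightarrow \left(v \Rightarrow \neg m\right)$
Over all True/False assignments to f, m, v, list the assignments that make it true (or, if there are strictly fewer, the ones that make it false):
is false only for:
  f=False, m=True, v=True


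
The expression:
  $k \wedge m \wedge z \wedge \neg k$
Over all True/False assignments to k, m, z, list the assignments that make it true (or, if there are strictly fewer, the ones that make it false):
is never true.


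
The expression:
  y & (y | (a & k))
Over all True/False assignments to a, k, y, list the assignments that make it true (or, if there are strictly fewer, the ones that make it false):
is true only for:
  a=False, k=False, y=True;
  a=False, k=True, y=True;
  a=True, k=False, y=True;
  a=True, k=True, y=True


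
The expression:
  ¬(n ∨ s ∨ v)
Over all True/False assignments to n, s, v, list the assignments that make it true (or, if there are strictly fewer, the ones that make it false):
is true only for:
  n=False, s=False, v=False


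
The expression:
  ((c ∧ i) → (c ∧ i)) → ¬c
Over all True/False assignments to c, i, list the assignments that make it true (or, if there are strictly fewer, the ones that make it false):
is true only for:
  c=False, i=False;
  c=False, i=True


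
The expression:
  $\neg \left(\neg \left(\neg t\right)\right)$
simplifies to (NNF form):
$\neg t$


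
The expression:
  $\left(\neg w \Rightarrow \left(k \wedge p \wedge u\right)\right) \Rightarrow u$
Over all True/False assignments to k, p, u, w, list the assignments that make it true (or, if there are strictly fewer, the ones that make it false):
is false only for:
  k=False, p=False, u=False, w=True;
  k=False, p=True, u=False, w=True;
  k=True, p=False, u=False, w=True;
  k=True, p=True, u=False, w=True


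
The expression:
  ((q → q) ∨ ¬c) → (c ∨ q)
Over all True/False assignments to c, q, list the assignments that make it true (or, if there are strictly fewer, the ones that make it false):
is false only for:
  c=False, q=False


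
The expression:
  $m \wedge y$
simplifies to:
$m \wedge y$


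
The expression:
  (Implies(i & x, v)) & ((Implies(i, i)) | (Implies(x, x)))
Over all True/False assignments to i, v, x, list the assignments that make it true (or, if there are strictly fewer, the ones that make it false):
is false only for:
  i=True, v=False, x=True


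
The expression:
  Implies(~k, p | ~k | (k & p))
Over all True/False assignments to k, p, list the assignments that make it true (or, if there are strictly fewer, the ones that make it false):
is always true.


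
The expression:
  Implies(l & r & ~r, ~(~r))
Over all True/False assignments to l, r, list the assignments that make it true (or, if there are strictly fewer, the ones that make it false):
is always true.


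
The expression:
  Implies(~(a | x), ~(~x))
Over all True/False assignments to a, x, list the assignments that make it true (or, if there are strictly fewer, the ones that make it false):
is false only for:
  a=False, x=False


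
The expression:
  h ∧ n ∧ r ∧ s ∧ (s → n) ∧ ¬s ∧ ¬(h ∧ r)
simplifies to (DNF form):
False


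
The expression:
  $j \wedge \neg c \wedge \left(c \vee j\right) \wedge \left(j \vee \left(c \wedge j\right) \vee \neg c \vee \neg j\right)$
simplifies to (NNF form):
$j \wedge \neg c$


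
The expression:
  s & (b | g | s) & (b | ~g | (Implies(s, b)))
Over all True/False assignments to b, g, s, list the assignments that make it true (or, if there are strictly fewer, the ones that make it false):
is true only for:
  b=False, g=False, s=True;
  b=True, g=False, s=True;
  b=True, g=True, s=True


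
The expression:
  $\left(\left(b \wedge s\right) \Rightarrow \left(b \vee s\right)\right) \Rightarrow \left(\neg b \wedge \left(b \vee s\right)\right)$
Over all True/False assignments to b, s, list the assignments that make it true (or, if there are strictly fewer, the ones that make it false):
is true only for:
  b=False, s=True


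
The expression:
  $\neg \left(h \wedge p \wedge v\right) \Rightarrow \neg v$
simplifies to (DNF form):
$\left(h \wedge p\right) \vee \neg v$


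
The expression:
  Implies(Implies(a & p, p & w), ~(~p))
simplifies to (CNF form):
p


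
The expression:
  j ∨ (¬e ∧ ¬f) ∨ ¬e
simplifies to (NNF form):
j ∨ ¬e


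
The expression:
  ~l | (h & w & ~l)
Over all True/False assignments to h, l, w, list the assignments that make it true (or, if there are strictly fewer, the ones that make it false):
is true only for:
  h=False, l=False, w=False;
  h=False, l=False, w=True;
  h=True, l=False, w=False;
  h=True, l=False, w=True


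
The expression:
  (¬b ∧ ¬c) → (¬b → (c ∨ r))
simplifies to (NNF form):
b ∨ c ∨ r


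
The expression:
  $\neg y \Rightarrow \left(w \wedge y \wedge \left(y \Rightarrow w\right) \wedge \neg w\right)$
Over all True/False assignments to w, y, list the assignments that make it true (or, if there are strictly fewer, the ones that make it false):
is true only for:
  w=False, y=True;
  w=True, y=True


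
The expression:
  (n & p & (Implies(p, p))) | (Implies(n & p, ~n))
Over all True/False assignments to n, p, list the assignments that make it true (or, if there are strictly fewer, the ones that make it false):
is always true.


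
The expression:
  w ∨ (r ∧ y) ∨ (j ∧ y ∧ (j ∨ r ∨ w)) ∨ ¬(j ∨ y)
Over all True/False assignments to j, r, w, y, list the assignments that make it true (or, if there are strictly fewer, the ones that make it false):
is false only for:
  j=False, r=False, w=False, y=True;
  j=True, r=False, w=False, y=False;
  j=True, r=True, w=False, y=False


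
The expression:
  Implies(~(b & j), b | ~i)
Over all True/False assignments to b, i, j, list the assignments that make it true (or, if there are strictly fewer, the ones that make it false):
is false only for:
  b=False, i=True, j=False;
  b=False, i=True, j=True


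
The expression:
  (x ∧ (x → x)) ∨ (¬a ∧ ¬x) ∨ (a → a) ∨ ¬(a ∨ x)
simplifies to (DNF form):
True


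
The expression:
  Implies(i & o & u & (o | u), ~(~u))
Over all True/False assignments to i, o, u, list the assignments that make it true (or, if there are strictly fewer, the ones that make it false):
is always true.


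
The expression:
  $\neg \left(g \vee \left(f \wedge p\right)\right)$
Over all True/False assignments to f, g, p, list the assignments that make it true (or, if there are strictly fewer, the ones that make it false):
is true only for:
  f=False, g=False, p=False;
  f=False, g=False, p=True;
  f=True, g=False, p=False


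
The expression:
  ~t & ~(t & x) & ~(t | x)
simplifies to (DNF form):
~t & ~x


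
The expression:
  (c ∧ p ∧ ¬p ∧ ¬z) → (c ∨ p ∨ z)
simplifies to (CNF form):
True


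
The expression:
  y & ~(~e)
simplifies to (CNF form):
e & y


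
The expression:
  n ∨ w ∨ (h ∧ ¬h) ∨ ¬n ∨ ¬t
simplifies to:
True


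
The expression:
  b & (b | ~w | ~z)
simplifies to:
b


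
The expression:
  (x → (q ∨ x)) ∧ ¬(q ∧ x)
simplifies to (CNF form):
¬q ∨ ¬x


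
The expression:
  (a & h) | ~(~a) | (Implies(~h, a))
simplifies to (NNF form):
a | h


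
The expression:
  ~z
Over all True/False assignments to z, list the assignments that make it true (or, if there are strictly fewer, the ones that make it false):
is true only for:
  z=False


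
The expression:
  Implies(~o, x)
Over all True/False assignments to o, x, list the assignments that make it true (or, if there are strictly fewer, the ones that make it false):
is false only for:
  o=False, x=False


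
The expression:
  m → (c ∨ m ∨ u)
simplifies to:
True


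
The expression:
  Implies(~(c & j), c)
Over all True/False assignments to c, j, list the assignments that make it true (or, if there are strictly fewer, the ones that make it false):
is true only for:
  c=True, j=False;
  c=True, j=True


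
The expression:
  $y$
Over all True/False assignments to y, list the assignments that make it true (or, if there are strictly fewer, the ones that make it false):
is true only for:
  y=True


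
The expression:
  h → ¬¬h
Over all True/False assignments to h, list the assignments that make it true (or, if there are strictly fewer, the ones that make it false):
is always true.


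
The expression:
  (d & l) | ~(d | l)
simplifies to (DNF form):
(d & l) | (~d & ~l)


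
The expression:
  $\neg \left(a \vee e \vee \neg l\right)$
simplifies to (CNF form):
$l \wedge \neg a \wedge \neg e$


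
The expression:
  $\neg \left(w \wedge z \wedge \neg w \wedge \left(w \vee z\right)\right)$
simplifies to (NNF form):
$\text{True}$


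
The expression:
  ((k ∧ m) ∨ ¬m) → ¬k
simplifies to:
¬k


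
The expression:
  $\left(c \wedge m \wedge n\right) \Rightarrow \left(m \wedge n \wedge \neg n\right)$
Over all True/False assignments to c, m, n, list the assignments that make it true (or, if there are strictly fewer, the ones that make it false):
is false only for:
  c=True, m=True, n=True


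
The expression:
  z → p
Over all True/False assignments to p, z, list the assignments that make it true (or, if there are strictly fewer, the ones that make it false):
is false only for:
  p=False, z=True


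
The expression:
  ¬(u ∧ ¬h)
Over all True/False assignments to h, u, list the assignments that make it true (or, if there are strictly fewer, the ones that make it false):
is false only for:
  h=False, u=True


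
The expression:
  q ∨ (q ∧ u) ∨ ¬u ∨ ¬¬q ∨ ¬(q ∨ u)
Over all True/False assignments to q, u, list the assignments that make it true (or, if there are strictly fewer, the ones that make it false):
is false only for:
  q=False, u=True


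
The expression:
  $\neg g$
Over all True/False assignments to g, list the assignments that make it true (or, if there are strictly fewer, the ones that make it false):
is true only for:
  g=False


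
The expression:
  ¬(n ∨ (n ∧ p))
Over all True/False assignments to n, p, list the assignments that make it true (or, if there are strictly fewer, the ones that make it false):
is true only for:
  n=False, p=False;
  n=False, p=True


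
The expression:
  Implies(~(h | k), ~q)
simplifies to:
h | k | ~q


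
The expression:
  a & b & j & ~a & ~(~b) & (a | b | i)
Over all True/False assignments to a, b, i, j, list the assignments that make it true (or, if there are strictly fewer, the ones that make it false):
is never true.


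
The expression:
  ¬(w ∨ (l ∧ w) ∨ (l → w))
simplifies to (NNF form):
l ∧ ¬w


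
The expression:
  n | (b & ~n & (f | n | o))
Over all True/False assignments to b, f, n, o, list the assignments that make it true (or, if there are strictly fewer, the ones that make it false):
is false only for:
  b=False, f=False, n=False, o=False;
  b=False, f=False, n=False, o=True;
  b=False, f=True, n=False, o=False;
  b=False, f=True, n=False, o=True;
  b=True, f=False, n=False, o=False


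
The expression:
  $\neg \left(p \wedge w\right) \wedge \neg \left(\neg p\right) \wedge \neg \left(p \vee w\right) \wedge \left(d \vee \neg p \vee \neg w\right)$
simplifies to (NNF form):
$\text{False}$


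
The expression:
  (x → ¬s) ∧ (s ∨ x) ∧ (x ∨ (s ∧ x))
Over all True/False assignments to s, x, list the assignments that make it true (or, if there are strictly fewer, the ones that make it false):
is true only for:
  s=False, x=True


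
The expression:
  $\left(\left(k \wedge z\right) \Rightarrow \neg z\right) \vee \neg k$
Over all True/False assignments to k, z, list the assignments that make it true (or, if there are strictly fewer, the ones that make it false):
is false only for:
  k=True, z=True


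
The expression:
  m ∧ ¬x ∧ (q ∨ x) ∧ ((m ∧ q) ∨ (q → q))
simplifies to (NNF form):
m ∧ q ∧ ¬x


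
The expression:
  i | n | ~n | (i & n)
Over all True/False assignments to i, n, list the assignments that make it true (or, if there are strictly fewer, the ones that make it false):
is always true.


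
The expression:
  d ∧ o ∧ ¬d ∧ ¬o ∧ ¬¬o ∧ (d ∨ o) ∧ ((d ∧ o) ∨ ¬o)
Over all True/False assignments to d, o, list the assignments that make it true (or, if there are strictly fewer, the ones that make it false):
is never true.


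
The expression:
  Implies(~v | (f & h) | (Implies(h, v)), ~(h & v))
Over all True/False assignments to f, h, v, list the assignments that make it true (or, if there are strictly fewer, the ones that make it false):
is false only for:
  f=False, h=True, v=True;
  f=True, h=True, v=True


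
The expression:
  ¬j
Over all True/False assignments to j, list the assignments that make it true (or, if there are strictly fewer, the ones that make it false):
is true only for:
  j=False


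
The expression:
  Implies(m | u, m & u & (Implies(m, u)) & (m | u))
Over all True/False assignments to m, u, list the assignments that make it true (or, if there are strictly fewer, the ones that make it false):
is true only for:
  m=False, u=False;
  m=True, u=True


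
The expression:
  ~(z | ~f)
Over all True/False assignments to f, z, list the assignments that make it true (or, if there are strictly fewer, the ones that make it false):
is true only for:
  f=True, z=False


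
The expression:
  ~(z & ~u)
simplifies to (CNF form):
u | ~z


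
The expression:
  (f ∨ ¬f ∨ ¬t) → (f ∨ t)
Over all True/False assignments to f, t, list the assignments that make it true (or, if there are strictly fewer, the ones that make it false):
is false only for:
  f=False, t=False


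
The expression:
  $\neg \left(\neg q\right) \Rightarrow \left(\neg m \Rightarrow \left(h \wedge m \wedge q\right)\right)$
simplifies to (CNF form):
$m \vee \neg q$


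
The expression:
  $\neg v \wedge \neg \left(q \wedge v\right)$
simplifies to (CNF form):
$\neg v$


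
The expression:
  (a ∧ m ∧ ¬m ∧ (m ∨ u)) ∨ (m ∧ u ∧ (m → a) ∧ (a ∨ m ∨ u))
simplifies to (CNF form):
a ∧ m ∧ u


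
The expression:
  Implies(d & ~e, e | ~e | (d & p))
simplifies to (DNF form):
True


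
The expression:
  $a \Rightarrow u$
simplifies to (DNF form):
$u \vee \neg a$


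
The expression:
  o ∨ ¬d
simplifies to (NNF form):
o ∨ ¬d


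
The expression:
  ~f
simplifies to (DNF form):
~f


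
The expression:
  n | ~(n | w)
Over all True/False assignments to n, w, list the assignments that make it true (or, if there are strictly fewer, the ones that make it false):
is false only for:
  n=False, w=True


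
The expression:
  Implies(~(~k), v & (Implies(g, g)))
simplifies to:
v | ~k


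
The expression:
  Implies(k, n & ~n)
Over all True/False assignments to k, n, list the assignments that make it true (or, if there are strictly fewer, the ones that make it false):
is true only for:
  k=False, n=False;
  k=False, n=True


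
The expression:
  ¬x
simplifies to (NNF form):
¬x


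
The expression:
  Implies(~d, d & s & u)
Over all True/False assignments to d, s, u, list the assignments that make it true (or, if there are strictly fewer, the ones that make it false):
is true only for:
  d=True, s=False, u=False;
  d=True, s=False, u=True;
  d=True, s=True, u=False;
  d=True, s=True, u=True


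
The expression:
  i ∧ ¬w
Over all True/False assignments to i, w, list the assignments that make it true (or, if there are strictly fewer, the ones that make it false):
is true only for:
  i=True, w=False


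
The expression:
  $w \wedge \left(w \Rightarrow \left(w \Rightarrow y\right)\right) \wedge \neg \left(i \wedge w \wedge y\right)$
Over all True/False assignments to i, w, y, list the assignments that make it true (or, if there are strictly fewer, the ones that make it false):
is true only for:
  i=False, w=True, y=True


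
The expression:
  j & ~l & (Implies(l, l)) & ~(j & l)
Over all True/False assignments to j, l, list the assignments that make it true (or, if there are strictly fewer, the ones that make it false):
is true only for:
  j=True, l=False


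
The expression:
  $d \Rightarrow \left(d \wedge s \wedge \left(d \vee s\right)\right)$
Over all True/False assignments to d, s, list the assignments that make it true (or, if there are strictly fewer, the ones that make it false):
is false only for:
  d=True, s=False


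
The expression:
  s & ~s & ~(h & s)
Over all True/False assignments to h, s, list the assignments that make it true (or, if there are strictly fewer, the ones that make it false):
is never true.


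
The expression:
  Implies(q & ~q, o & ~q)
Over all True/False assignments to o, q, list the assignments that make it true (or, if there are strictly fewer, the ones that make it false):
is always true.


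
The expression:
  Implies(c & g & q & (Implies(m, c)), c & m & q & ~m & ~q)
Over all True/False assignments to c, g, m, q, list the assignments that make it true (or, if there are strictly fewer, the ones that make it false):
is false only for:
  c=True, g=True, m=False, q=True;
  c=True, g=True, m=True, q=True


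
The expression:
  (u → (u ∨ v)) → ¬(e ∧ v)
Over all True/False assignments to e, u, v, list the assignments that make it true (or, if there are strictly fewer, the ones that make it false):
is false only for:
  e=True, u=False, v=True;
  e=True, u=True, v=True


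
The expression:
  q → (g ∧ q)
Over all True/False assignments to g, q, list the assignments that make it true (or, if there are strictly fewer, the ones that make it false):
is false only for:
  g=False, q=True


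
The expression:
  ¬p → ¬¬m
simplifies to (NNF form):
m ∨ p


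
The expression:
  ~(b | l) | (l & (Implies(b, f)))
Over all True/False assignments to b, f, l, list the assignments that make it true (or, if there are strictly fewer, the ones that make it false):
is false only for:
  b=True, f=False, l=False;
  b=True, f=False, l=True;
  b=True, f=True, l=False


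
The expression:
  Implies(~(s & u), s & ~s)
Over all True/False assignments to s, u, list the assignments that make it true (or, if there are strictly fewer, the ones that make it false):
is true only for:
  s=True, u=True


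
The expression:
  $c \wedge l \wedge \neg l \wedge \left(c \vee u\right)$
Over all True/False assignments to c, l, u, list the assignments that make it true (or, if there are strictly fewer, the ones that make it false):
is never true.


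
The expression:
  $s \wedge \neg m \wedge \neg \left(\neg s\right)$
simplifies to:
$s \wedge \neg m$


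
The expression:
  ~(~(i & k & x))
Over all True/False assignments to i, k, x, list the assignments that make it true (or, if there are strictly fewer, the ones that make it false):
is true only for:
  i=True, k=True, x=True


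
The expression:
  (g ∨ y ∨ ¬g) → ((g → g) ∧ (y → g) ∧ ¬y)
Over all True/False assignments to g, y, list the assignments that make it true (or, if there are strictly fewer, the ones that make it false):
is true only for:
  g=False, y=False;
  g=True, y=False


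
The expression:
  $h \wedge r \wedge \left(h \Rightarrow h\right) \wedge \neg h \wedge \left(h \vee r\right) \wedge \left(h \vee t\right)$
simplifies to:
$\text{False}$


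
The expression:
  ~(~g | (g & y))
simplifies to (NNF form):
g & ~y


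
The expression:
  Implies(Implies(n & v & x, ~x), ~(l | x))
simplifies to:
(n & v & x) | (~l & ~x)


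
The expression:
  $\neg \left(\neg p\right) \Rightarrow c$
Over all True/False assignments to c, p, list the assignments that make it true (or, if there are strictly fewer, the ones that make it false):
is false only for:
  c=False, p=True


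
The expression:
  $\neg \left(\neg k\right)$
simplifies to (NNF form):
$k$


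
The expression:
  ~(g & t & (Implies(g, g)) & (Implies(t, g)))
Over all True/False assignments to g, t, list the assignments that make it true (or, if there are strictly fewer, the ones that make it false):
is false only for:
  g=True, t=True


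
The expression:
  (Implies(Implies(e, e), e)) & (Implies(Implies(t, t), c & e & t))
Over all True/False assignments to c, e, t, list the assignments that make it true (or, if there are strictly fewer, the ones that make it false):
is true only for:
  c=True, e=True, t=True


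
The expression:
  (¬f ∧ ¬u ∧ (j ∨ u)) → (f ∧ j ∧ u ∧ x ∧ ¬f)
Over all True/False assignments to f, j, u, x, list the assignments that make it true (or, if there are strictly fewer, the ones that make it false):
is false only for:
  f=False, j=True, u=False, x=False;
  f=False, j=True, u=False, x=True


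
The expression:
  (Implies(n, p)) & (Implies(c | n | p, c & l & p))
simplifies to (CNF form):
(c | ~n) & (c | ~p) & (l | ~p) & (p | ~c)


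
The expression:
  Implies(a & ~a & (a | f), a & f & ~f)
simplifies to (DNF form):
True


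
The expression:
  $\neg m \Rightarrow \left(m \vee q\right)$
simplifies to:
$m \vee q$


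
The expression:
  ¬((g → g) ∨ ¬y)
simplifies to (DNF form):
False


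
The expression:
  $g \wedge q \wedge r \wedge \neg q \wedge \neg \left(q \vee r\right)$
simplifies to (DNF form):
$\text{False}$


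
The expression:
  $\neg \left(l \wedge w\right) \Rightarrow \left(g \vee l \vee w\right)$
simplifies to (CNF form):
$g \vee l \vee w$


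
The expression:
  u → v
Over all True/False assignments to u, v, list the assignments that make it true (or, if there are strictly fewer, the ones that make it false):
is false only for:
  u=True, v=False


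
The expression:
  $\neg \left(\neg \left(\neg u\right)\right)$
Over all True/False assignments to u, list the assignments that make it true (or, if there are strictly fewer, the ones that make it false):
is true only for:
  u=False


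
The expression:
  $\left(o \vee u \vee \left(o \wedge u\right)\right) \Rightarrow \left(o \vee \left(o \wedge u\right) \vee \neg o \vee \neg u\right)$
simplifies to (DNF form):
$\text{True}$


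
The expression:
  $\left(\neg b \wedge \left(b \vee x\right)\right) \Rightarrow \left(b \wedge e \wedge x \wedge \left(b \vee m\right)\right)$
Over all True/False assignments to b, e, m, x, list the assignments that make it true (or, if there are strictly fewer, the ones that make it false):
is false only for:
  b=False, e=False, m=False, x=True;
  b=False, e=False, m=True, x=True;
  b=False, e=True, m=False, x=True;
  b=False, e=True, m=True, x=True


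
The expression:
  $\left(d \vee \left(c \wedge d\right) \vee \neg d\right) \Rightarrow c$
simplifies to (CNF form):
$c$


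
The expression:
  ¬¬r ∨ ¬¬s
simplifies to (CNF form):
r ∨ s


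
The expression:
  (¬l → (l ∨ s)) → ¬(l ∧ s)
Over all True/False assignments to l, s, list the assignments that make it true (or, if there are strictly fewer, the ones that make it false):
is false only for:
  l=True, s=True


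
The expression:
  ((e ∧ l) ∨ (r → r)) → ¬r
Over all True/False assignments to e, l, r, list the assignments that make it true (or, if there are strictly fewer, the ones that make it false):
is true only for:
  e=False, l=False, r=False;
  e=False, l=True, r=False;
  e=True, l=False, r=False;
  e=True, l=True, r=False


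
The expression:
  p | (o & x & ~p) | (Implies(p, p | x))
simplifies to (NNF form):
True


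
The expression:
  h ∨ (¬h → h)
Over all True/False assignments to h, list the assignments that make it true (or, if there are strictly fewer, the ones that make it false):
is true only for:
  h=True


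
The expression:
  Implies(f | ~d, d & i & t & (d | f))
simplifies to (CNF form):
d & (i | ~f) & (t | ~f)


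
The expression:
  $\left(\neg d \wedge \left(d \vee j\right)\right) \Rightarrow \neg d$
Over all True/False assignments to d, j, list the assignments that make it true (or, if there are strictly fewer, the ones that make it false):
is always true.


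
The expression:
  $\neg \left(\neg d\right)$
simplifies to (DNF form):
$d$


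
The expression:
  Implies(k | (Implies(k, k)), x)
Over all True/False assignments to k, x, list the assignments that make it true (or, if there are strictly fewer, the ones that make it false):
is true only for:
  k=False, x=True;
  k=True, x=True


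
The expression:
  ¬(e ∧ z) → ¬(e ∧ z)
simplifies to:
True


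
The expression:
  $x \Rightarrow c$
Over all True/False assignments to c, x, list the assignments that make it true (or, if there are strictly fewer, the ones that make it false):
is false only for:
  c=False, x=True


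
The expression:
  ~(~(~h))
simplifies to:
~h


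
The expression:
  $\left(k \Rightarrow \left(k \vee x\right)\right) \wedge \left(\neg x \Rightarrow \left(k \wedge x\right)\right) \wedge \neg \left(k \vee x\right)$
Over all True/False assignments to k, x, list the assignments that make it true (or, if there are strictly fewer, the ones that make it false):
is never true.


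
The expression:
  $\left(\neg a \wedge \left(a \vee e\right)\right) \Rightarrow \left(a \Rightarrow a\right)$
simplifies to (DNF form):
$\text{True}$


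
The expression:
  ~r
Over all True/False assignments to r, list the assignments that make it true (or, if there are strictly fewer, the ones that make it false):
is true only for:
  r=False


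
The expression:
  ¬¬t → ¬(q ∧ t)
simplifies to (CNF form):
¬q ∨ ¬t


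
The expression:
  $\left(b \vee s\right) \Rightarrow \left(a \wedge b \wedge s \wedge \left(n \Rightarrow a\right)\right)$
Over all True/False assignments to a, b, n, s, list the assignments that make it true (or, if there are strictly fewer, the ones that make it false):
is true only for:
  a=False, b=False, n=False, s=False;
  a=False, b=False, n=True, s=False;
  a=True, b=False, n=False, s=False;
  a=True, b=False, n=True, s=False;
  a=True, b=True, n=False, s=True;
  a=True, b=True, n=True, s=True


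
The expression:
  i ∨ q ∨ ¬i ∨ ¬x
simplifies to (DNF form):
True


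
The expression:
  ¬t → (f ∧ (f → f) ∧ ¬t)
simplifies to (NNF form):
f ∨ t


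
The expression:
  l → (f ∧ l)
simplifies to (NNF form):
f ∨ ¬l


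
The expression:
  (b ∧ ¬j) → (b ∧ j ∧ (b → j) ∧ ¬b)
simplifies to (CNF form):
j ∨ ¬b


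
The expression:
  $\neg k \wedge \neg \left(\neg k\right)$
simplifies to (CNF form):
$\text{False}$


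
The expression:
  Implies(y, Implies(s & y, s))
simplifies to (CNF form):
True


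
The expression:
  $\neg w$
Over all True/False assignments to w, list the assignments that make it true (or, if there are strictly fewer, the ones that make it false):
is true only for:
  w=False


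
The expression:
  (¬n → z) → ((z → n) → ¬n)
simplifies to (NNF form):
¬n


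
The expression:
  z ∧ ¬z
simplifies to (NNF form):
False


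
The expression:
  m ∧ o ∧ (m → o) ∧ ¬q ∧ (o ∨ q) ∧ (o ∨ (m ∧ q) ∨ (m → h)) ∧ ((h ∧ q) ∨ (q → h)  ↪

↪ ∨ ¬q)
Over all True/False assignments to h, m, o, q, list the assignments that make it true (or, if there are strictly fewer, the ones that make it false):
is true only for:
  h=False, m=True, o=True, q=False;
  h=True, m=True, o=True, q=False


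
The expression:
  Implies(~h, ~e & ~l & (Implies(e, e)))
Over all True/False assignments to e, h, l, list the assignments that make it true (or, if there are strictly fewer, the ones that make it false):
is false only for:
  e=False, h=False, l=True;
  e=True, h=False, l=False;
  e=True, h=False, l=True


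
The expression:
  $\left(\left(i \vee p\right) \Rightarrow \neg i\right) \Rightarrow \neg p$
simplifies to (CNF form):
$i \vee \neg p$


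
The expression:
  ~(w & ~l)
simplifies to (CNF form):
l | ~w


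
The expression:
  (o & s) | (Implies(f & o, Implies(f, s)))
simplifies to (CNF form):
s | ~f | ~o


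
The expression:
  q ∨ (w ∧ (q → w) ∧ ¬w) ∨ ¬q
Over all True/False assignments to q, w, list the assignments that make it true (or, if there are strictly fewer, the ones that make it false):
is always true.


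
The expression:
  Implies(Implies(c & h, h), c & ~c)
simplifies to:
False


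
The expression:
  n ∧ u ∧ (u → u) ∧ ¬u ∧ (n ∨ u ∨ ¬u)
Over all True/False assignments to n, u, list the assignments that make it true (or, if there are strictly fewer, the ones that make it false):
is never true.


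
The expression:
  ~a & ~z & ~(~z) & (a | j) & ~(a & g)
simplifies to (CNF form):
False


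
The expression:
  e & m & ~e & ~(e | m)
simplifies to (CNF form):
False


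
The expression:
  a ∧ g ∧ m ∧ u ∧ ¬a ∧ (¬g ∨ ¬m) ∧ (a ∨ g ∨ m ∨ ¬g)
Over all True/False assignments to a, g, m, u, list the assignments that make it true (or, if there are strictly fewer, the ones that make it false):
is never true.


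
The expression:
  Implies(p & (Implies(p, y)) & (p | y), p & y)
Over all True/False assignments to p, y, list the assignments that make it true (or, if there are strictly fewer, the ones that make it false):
is always true.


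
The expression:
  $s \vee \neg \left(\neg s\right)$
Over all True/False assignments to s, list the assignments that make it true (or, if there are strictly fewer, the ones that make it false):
is true only for:
  s=True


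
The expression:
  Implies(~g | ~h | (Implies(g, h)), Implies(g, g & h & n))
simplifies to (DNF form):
~g | (h & n)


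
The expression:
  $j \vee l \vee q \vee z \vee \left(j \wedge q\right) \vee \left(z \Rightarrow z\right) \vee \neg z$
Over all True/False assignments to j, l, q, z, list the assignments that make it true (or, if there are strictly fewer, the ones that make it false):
is always true.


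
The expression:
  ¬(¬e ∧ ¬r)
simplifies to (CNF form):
e ∨ r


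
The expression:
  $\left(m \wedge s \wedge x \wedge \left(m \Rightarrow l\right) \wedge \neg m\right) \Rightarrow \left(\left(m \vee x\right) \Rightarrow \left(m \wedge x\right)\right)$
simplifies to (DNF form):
$\text{True}$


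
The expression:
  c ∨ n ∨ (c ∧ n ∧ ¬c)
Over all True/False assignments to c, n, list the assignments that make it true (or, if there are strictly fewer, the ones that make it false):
is false only for:
  c=False, n=False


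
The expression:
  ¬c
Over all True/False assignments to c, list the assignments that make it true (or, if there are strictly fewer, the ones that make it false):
is true only for:
  c=False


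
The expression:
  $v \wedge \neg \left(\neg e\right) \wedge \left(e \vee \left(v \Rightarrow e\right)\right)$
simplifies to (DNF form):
$e \wedge v$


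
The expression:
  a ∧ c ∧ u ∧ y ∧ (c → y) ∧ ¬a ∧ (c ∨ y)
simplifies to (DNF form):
False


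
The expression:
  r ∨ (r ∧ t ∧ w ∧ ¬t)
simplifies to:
r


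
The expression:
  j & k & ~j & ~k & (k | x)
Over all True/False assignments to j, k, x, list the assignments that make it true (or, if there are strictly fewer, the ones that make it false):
is never true.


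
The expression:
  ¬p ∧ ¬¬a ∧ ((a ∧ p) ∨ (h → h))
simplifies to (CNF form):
a ∧ ¬p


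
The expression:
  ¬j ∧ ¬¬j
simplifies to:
False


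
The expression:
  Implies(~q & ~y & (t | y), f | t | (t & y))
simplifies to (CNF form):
True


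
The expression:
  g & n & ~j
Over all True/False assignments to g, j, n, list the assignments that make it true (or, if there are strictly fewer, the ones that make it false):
is true only for:
  g=True, j=False, n=True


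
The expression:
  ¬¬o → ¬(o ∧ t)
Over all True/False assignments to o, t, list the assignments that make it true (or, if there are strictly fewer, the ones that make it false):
is false only for:
  o=True, t=True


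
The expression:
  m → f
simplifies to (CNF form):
f ∨ ¬m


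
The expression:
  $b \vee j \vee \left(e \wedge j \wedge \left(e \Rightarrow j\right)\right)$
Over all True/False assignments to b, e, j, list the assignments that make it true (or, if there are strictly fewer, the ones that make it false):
is false only for:
  b=False, e=False, j=False;
  b=False, e=True, j=False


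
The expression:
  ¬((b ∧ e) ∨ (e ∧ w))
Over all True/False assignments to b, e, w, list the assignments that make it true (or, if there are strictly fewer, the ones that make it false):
is false only for:
  b=False, e=True, w=True;
  b=True, e=True, w=False;
  b=True, e=True, w=True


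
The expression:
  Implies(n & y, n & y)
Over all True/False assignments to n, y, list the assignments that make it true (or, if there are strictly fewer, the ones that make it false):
is always true.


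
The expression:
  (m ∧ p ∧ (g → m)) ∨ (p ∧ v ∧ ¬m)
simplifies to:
p ∧ (m ∨ v)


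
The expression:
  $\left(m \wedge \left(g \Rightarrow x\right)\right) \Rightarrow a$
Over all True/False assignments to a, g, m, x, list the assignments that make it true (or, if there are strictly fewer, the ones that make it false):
is false only for:
  a=False, g=False, m=True, x=False;
  a=False, g=False, m=True, x=True;
  a=False, g=True, m=True, x=True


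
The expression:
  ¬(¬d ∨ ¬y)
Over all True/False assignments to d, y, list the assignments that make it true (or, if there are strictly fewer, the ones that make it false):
is true only for:
  d=True, y=True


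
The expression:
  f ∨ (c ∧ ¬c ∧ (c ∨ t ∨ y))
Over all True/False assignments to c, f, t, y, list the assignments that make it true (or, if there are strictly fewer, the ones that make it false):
is true only for:
  c=False, f=True, t=False, y=False;
  c=False, f=True, t=False, y=True;
  c=False, f=True, t=True, y=False;
  c=False, f=True, t=True, y=True;
  c=True, f=True, t=False, y=False;
  c=True, f=True, t=False, y=True;
  c=True, f=True, t=True, y=False;
  c=True, f=True, t=True, y=True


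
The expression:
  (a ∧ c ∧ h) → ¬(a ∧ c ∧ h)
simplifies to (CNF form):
¬a ∨ ¬c ∨ ¬h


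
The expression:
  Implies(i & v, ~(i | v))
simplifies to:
~i | ~v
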